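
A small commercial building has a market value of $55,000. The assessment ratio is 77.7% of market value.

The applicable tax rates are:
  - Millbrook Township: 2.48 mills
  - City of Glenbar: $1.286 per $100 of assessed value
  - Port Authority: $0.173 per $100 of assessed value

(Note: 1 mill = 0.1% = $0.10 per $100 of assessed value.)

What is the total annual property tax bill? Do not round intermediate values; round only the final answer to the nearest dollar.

Assessed value = $55,000 × 0.777 = $42,735
Millbrook Township: $42,735 × 0.00248 = $105.9828
City of Glenbar: $42,735 × 0.01286 = $549.5721
Port Authority: $42,735 × 0.00173 = $73.93155
Total = $729.48645

$729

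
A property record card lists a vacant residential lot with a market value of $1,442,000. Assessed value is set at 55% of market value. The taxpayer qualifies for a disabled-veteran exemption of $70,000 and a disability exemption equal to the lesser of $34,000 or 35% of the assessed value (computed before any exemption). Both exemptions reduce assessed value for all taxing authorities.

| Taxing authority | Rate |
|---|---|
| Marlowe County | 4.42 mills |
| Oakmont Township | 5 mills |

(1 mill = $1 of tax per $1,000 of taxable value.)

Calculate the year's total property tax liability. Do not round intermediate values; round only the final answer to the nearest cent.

Assessed value = $1,442,000 × 0.55 = $793,100
Disability exemption = min($34,000, 35% × $793,100) = min($34,000, $277,585) = $34,000 (dollar cap binds)
Taxable value = $793,100 − $70,000 − $34,000 = $689,100
Marlowe County: $689,100 × 0.00442 = $3,045.822
Oakmont Township: $689,100 × 0.005 = $3,445.5
Total = $6,491.322

$6,491.32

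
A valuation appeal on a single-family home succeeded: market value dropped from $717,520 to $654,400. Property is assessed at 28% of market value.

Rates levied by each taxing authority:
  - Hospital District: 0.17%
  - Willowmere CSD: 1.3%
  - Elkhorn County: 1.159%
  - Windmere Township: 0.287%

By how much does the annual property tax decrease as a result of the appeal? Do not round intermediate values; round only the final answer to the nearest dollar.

$515

Old assessed value = $717,520 × 0.28 = $200,905.6
New assessed value = $654,400 × 0.28 = $183,232
Combined rate = 0.0017 + 0.013 + 0.01159 + 0.00287 = 0.02916
Old tax = $200,905.6 × 0.02916 = $5,858.407296
New tax = $183,232 × 0.02916 = $5,343.04512
Reduction = $5,858.407296 − $5,343.04512 = $515.362176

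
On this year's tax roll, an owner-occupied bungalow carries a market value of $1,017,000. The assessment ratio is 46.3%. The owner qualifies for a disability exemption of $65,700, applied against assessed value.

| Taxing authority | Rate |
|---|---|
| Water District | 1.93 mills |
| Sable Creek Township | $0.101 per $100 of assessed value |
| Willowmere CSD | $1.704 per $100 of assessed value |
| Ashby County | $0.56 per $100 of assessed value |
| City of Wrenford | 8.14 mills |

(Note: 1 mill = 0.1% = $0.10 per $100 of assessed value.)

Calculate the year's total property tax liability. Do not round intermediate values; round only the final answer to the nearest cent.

$13,662.37

Assessed value = $1,017,000 × 0.463 = $470,871
Taxable value = $470,871 − $65,700 = $405,171
Water District: $405,171 × 0.00193 = $781.98003
Sable Creek Township: $405,171 × 0.00101 = $409.22271
Willowmere CSD: $405,171 × 0.01704 = $6,904.11384
Ashby County: $405,171 × 0.0056 = $2,268.9576
City of Wrenford: $405,171 × 0.00814 = $3,298.09194
Total = $13,662.36612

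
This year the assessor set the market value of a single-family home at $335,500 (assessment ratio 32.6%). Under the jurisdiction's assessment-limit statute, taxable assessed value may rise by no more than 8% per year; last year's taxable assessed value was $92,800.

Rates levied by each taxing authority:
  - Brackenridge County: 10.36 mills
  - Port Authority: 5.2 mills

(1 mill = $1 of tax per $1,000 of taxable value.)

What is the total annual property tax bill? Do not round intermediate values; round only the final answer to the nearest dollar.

$1,559

Uncapped assessed value = $335,500 × 0.326 = $109,373
Cap limit = $92,800 × 1.08 = $100,224
Taxable assessed value = min($109,373, $100,224) = $100,224 (cap binds)
Brackenridge County: $100,224 × 0.01036 = $1,038.32064
Port Authority: $100,224 × 0.0052 = $521.1648
Total = $1,559.48544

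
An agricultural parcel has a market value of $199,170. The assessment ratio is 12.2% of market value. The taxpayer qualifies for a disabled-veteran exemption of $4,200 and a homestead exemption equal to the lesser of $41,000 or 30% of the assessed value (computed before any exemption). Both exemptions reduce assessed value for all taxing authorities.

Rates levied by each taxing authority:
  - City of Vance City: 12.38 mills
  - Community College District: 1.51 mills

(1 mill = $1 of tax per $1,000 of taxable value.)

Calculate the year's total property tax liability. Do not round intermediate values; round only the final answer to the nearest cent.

$177.92

Assessed value = $199,170 × 0.122 = $24,298.74
Homestead exemption = min($41,000, 30% × $24,298.74) = min($41,000, $7,289.622) = $7,289.622 (percentage binds)
Taxable value = $24,298.74 − $4,200 − $7,289.622 = $12,809.118
City of Vance City: $12,809.118 × 0.01238 = $158.57688084
Community College District: $12,809.118 × 0.00151 = $19.34176818
Total = $177.91864902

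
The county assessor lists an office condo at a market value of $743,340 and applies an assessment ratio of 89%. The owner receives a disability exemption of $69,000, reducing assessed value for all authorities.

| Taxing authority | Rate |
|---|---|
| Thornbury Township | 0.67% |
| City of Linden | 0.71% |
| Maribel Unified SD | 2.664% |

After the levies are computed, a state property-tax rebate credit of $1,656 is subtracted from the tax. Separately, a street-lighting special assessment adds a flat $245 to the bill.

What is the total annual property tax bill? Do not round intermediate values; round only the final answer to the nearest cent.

$22,552.64

Assessed value = $743,340 × 0.89 = $661,572.6
Taxable value = $661,572.6 − $69,000 = $592,572.6
Thornbury Township: $592,572.6 × 0.0067 = $3,970.23642
City of Linden: $592,572.6 × 0.0071 = $4,207.26546
Maribel Unified SD: $592,572.6 × 0.02664 = $15,786.134064
Levies subtotal = $23,963.635944
After credit = $23,963.635944 − $1,656 = $22,307.635944
Total = $22,307.635944 + $245 = $22,552.635944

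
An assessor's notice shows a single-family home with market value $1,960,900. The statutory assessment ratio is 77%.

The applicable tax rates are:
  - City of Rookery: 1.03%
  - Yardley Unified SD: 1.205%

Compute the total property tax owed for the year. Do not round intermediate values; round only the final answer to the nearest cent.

$33,746.11

Assessed value = $1,960,900 × 0.77 = $1,509,893
City of Rookery: $1,509,893 × 0.0103 = $15,551.8979
Yardley Unified SD: $1,509,893 × 0.01205 = $18,194.21065
Total = $15,551.8979 + $18,194.21065 = $33,746.10855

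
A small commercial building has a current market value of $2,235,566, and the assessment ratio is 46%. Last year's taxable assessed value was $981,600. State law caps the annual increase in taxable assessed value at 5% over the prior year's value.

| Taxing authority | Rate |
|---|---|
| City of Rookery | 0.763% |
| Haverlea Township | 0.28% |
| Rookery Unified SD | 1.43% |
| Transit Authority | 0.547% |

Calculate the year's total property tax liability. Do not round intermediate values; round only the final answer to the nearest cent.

Uncapped assessed value = $2,235,566 × 0.46 = $1,028,360.36
Cap limit = $981,600 × 1.05 = $1,030,680
Taxable assessed value = min($1,028,360.36, $1,030,680) = $1,028,360.36 (cap does not bind)
City of Rookery: $1,028,360.36 × 0.00763 = $7,846.3895468
Haverlea Township: $1,028,360.36 × 0.0028 = $2,879.409008
Rookery Unified SD: $1,028,360.36 × 0.0143 = $14,705.553148
Transit Authority: $1,028,360.36 × 0.00547 = $5,625.1311692
Total = $31,056.482872

$31,056.48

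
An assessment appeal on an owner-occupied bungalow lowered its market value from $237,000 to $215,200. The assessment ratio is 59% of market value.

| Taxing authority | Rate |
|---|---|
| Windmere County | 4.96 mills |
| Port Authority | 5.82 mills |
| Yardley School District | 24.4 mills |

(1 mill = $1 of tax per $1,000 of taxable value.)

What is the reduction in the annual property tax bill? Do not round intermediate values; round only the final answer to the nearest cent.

$452.49

Old assessed value = $237,000 × 0.59 = $139,830
New assessed value = $215,200 × 0.59 = $126,968
Combined rate = 0.00496 + 0.00582 + 0.0244 = 0.03518
Old tax = $139,830 × 0.03518 = $4,919.2194
New tax = $126,968 × 0.03518 = $4,466.73424
Reduction = $4,919.2194 − $4,466.73424 = $452.48516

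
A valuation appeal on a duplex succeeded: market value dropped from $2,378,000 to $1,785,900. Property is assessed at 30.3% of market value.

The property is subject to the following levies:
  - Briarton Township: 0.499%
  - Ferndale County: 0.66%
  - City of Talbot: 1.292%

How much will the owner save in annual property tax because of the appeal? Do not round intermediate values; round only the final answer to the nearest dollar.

$4,397

Old assessed value = $2,378,000 × 0.303 = $720,534
New assessed value = $1,785,900 × 0.303 = $541,127.7
Combined rate = 0.00499 + 0.0066 + 0.01292 = 0.02451
Old tax = $720,534 × 0.02451 = $17,660.28834
New tax = $541,127.7 × 0.02451 = $13,263.039927
Reduction = $17,660.28834 − $13,263.039927 = $4,397.248413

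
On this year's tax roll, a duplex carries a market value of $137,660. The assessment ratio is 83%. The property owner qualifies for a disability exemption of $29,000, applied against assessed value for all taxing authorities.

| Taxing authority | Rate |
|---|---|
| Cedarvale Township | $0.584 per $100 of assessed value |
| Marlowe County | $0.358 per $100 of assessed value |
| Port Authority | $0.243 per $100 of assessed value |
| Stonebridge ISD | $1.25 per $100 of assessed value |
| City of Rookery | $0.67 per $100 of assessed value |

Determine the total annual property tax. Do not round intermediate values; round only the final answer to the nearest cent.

Assessed value = $137,660 × 0.83 = $114,257.8
Taxable value = $114,257.8 − $29,000 = $85,257.8
Cedarvale Township: $85,257.8 × 0.00584 = $497.905552
Marlowe County: $85,257.8 × 0.00358 = $305.222924
Port Authority: $85,257.8 × 0.00243 = $207.176454
Stonebridge ISD: $85,257.8 × 0.0125 = $1,065.7225
City of Rookery: $85,257.8 × 0.0067 = $571.22726
Total = $497.905552 + $305.222924 + $207.176454 + $1,065.7225 + $571.22726 = $2,647.25469

$2,647.25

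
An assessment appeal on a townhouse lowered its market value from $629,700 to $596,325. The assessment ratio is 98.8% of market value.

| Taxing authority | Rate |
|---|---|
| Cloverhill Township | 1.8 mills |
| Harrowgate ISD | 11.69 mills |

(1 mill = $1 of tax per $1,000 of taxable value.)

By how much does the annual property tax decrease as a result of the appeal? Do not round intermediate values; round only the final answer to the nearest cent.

Old assessed value = $629,700 × 0.988 = $622,143.6
New assessed value = $596,325 × 0.988 = $589,169.1
Combined rate = 0.0018 + 0.01169 = 0.01349
Old tax = $622,143.6 × 0.01349 = $8,392.717164
New tax = $589,169.1 × 0.01349 = $7,947.891159
Reduction = $8,392.717164 − $7,947.891159 = $444.826005

$444.83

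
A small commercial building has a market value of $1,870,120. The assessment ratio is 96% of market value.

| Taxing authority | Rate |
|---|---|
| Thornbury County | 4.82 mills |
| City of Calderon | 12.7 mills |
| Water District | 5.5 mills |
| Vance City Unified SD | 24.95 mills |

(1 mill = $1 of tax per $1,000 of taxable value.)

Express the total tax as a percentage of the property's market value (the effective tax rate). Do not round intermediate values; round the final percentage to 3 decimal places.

Assessed value = $1,870,120 × 0.96 = $1,795,315.2
Thornbury County: $1,795,315.2 × 0.00482 = $8,653.419264
City of Calderon: $1,795,315.2 × 0.0127 = $22,800.50304
Water District: $1,795,315.2 × 0.0055 = $9,874.2336
Vance City Unified SD: $1,795,315.2 × 0.02495 = $44,793.11424
Total tax = $86,121.270144
Effective rate = $86,121.270144 ÷ $1,870,120 = 4.605% of market value

4.605%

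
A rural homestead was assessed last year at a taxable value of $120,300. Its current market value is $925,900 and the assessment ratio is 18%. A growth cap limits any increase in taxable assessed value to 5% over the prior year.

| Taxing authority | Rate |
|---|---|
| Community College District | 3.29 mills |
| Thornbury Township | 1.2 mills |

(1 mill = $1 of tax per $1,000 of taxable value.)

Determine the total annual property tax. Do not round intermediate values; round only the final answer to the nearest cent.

$567.15

Uncapped assessed value = $925,900 × 0.18 = $166,662
Cap limit = $120,300 × 1.05 = $126,315
Taxable assessed value = min($166,662, $126,315) = $126,315 (cap binds)
Community College District: $126,315 × 0.00329 = $415.57635
Thornbury Township: $126,315 × 0.0012 = $151.578
Total = $567.15435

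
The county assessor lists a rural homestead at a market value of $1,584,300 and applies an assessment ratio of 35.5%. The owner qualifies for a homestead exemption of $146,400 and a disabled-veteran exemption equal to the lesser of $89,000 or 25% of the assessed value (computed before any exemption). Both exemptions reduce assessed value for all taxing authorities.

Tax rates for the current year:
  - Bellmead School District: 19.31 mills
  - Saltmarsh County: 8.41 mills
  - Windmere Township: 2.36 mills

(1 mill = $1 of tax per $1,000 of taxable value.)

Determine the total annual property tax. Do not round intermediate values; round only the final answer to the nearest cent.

Assessed value = $1,584,300 × 0.355 = $562,426.5
Disabled-veteran exemption = min($89,000, 25% × $562,426.5) = min($89,000, $140,606.625) = $89,000 (dollar cap binds)
Taxable value = $562,426.5 − $146,400 − $89,000 = $327,026.5
Bellmead School District: $327,026.5 × 0.01931 = $6,314.881715
Saltmarsh County: $327,026.5 × 0.00841 = $2,750.292865
Windmere Township: $327,026.5 × 0.00236 = $771.78254
Total = $9,836.95712

$9,836.96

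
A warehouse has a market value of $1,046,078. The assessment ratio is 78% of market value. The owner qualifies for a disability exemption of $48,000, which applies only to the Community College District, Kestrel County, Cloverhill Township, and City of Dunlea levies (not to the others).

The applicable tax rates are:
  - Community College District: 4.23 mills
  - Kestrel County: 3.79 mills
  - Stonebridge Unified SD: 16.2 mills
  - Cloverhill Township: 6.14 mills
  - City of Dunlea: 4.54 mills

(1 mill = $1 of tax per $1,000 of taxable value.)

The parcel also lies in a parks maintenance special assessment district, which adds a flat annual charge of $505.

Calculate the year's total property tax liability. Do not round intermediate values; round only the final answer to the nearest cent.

$28,083.74

Assessed value = $1,046,078 × 0.78 = $815,940.84
Community College District: ($815,940.84 − $48,000) × 0.00423 = $767,940.84 × 0.00423 = $3,248.3897532
Kestrel County: ($815,940.84 − $48,000) × 0.00379 = $767,940.84 × 0.00379 = $2,910.4957836
Stonebridge Unified SD: $815,940.84 × 0.0162 = $13,218.241608
Cloverhill Township: ($815,940.84 − $48,000) × 0.00614 = $767,940.84 × 0.00614 = $4,715.1567576
City of Dunlea: ($815,940.84 − $48,000) × 0.00454 = $767,940.84 × 0.00454 = $3,486.4514136
Levies subtotal = $27,578.735316
Total = $27,578.735316 + $505 = $28,083.735316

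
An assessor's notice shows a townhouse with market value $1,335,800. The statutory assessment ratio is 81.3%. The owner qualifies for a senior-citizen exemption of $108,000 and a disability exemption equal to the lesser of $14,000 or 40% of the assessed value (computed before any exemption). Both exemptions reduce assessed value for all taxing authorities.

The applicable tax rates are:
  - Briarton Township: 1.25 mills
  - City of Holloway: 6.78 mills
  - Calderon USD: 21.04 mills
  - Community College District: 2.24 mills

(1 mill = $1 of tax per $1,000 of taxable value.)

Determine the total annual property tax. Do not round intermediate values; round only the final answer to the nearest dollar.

$30,183

Assessed value = $1,335,800 × 0.813 = $1,086,005.4
Disability exemption = min($14,000, 40% × $1,086,005.4) = min($14,000, $434,402.16) = $14,000 (dollar cap binds)
Taxable value = $1,086,005.4 − $108,000 − $14,000 = $964,005.4
Briarton Township: $964,005.4 × 0.00125 = $1,205.00675
City of Holloway: $964,005.4 × 0.00678 = $6,535.956612
Calderon USD: $964,005.4 × 0.02104 = $20,282.673616
Community College District: $964,005.4 × 0.00224 = $2,159.372096
Total = $30,183.009074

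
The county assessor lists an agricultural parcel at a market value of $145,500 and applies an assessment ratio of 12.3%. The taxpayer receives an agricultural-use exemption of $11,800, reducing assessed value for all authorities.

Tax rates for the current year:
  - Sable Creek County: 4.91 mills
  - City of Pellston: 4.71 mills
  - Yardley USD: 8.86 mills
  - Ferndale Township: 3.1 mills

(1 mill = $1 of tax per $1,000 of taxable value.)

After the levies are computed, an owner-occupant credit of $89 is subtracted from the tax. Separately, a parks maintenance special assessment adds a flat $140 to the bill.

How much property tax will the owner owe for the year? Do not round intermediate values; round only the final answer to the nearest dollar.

$183

Assessed value = $145,500 × 0.123 = $17,896.5
Taxable value = $17,896.5 − $11,800 = $6,096.5
Sable Creek County: $6,096.5 × 0.00491 = $29.933815
City of Pellston: $6,096.5 × 0.00471 = $28.714515
Yardley USD: $6,096.5 × 0.00886 = $54.01499
Ferndale Township: $6,096.5 × 0.0031 = $18.89915
Levies subtotal = $131.56247
After credit = $131.56247 − $89 = $42.56247
Total = $42.56247 + $140 = $182.56247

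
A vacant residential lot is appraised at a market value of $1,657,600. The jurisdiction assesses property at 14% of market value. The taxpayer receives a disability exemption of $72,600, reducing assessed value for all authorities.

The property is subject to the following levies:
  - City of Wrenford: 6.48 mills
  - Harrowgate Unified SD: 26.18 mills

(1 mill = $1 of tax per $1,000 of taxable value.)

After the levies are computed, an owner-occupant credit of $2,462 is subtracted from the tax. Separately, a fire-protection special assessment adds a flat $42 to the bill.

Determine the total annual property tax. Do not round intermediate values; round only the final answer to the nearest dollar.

$2,788

Assessed value = $1,657,600 × 0.14 = $232,064
Taxable value = $232,064 − $72,600 = $159,464
City of Wrenford: $159,464 × 0.00648 = $1,033.32672
Harrowgate Unified SD: $159,464 × 0.02618 = $4,174.76752
Levies subtotal = $5,208.09424
After credit = $5,208.09424 − $2,462 = $2,746.09424
Total = $2,746.09424 + $42 = $2,788.09424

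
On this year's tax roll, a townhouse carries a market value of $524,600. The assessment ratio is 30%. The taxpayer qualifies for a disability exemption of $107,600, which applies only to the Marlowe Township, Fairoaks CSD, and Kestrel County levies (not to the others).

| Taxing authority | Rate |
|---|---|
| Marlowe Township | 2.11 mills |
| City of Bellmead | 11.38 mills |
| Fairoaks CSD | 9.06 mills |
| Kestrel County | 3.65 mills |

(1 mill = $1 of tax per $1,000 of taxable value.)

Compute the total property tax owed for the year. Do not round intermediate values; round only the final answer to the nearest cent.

$2,528.72

Assessed value = $524,600 × 0.3 = $157,380
Marlowe Township: ($157,380 − $107,600) × 0.00211 = $49,780 × 0.00211 = $105.0358
City of Bellmead: $157,380 × 0.01138 = $1,790.9844
Fairoaks CSD: ($157,380 − $107,600) × 0.00906 = $49,780 × 0.00906 = $451.0068
Kestrel County: ($157,380 − $107,600) × 0.00365 = $49,780 × 0.00365 = $181.697
Total = $2,528.724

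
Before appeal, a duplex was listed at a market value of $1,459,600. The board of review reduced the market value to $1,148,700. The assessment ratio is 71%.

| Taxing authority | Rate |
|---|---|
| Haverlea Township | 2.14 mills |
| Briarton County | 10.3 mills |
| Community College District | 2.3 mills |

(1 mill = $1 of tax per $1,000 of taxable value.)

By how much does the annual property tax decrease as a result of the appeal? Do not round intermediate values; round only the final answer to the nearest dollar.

$3,254

Old assessed value = $1,459,600 × 0.71 = $1,036,316
New assessed value = $1,148,700 × 0.71 = $815,577
Combined rate = 0.00214 + 0.0103 + 0.0023 = 0.01474
Old tax = $1,036,316 × 0.01474 = $15,275.29784
New tax = $815,577 × 0.01474 = $12,021.60498
Reduction = $15,275.29784 − $12,021.60498 = $3,253.69286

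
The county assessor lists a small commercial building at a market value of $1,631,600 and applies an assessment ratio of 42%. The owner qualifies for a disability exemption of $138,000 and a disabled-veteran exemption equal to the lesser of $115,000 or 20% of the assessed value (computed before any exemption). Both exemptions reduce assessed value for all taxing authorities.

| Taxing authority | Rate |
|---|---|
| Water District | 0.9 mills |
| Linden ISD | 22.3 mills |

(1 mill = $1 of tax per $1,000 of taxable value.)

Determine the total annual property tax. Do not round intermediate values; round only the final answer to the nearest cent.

Assessed value = $1,631,600 × 0.42 = $685,272
Disabled-veteran exemption = min($115,000, 20% × $685,272) = min($115,000, $137,054.4) = $115,000 (dollar cap binds)
Taxable value = $685,272 − $138,000 − $115,000 = $432,272
Water District: $432,272 × 0.0009 = $389.0448
Linden ISD: $432,272 × 0.0223 = $9,639.6656
Total = $10,028.7104

$10,028.71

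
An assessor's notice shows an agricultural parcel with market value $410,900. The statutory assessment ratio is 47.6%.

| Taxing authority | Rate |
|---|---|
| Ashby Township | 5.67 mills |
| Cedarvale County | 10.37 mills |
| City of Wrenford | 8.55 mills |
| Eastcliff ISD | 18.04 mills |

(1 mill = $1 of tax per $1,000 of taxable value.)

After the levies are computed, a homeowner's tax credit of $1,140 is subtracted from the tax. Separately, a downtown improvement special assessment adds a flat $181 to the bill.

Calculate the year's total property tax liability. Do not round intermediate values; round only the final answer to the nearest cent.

$7,378.93

Assessed value = $410,900 × 0.476 = $195,588.4
Ashby Township: $195,588.4 × 0.00567 = $1,108.986228
Cedarvale County: $195,588.4 × 0.01037 = $2,028.251708
City of Wrenford: $195,588.4 × 0.00855 = $1,672.28082
Eastcliff ISD: $195,588.4 × 0.01804 = $3,528.414736
Levies subtotal = $8,337.933492
After credit = $8,337.933492 − $1,140 = $7,197.933492
Total = $7,197.933492 + $181 = $7,378.933492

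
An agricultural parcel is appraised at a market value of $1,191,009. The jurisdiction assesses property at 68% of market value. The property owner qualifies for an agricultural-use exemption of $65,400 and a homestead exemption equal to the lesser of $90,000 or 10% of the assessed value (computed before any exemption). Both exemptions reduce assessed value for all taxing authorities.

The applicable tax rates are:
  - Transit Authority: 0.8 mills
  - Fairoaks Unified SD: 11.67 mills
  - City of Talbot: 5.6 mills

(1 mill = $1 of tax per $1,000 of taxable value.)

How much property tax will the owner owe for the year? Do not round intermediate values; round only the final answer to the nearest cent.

Assessed value = $1,191,009 × 0.68 = $809,886.12
Homestead exemption = min($90,000, 10% × $809,886.12) = min($90,000, $80,988.612) = $80,988.612 (percentage binds)
Taxable value = $809,886.12 − $65,400 − $80,988.612 = $663,497.508
Transit Authority: $663,497.508 × 0.0008 = $530.7980064
Fairoaks Unified SD: $663,497.508 × 0.01167 = $7,743.01591836
City of Talbot: $663,497.508 × 0.0056 = $3,715.5860448
Total = $11,989.39996956

$11,989.40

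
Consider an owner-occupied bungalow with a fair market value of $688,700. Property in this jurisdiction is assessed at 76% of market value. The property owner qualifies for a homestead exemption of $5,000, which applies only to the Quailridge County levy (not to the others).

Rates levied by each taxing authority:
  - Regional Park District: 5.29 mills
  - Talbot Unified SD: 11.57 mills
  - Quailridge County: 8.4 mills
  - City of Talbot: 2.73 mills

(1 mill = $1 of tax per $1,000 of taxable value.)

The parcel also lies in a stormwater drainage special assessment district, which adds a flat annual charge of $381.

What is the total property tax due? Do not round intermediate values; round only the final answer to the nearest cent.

$14,989.30

Assessed value = $688,700 × 0.76 = $523,412
Regional Park District: $523,412 × 0.00529 = $2,768.84948
Talbot Unified SD: $523,412 × 0.01157 = $6,055.87684
Quailridge County: ($523,412 − $5,000) × 0.0084 = $518,412 × 0.0084 = $4,354.6608
City of Talbot: $523,412 × 0.00273 = $1,428.91476
Levies subtotal = $14,608.30188
Total = $14,608.30188 + $381 = $14,989.30188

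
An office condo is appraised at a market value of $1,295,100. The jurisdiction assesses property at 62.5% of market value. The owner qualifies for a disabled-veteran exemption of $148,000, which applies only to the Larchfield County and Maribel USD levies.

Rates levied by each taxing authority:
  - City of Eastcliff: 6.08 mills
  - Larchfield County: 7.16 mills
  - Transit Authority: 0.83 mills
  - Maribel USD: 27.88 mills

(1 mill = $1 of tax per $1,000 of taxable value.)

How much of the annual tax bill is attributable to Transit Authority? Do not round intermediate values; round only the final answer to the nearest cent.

$671.83

Assessed value = $1,295,100 × 0.625 = $809,437.5
Transit Authority taxable value = $809,437.5 (exemption does not apply)
Transit Authority levy = $809,437.5 × 0.00083 = $671.833125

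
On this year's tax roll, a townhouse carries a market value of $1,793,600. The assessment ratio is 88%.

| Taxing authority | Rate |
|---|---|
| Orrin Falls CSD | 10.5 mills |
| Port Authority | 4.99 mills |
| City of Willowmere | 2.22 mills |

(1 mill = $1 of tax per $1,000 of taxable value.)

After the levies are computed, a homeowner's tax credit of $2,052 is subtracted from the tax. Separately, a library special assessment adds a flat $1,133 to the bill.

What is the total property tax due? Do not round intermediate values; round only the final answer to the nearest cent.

$27,033.90

Assessed value = $1,793,600 × 0.88 = $1,578,368
Orrin Falls CSD: $1,578,368 × 0.0105 = $16,572.864
Port Authority: $1,578,368 × 0.00499 = $7,876.05632
City of Willowmere: $1,578,368 × 0.00222 = $3,503.97696
Levies subtotal = $27,952.89728
After credit = $27,952.89728 − $2,052 = $25,900.89728
Total = $25,900.89728 + $1,133 = $27,033.89728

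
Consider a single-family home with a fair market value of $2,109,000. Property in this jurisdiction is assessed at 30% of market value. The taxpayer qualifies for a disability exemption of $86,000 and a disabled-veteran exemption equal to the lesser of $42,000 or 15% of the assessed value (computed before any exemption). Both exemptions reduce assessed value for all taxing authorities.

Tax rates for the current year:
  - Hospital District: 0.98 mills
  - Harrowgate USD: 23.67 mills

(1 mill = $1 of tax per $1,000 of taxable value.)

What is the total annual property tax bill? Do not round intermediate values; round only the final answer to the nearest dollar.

Assessed value = $2,109,000 × 0.3 = $632,700
Disabled-veteran exemption = min($42,000, 15% × $632,700) = min($42,000, $94,905) = $42,000 (dollar cap binds)
Taxable value = $632,700 − $86,000 − $42,000 = $504,700
Hospital District: $504,700 × 0.00098 = $494.606
Harrowgate USD: $504,700 × 0.02367 = $11,946.249
Total = $12,440.855

$12,441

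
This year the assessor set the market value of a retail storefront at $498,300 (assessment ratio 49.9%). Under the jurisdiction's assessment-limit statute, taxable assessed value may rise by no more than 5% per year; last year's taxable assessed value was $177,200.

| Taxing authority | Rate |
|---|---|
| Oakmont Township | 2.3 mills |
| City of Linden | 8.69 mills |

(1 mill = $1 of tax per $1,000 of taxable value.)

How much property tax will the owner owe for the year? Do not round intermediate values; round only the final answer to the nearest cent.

$2,044.80

Uncapped assessed value = $498,300 × 0.499 = $248,651.7
Cap limit = $177,200 × 1.05 = $186,060
Taxable assessed value = min($248,651.7, $186,060) = $186,060 (cap binds)
Oakmont Township: $186,060 × 0.0023 = $427.938
City of Linden: $186,060 × 0.00869 = $1,616.8614
Total = $2,044.7994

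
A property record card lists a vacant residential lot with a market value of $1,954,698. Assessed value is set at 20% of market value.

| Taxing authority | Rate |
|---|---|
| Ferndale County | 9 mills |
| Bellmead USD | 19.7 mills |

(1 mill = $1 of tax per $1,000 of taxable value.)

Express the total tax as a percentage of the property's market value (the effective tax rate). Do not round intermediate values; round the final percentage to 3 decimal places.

Assessed value = $1,954,698 × 0.2 = $390,939.6
Ferndale County: $390,939.6 × 0.009 = $3,518.4564
Bellmead USD: $390,939.6 × 0.0197 = $7,701.51012
Total tax = $11,219.96652
Effective rate = $11,219.96652 ÷ $1,954,698 = 0.574% of market value

0.574%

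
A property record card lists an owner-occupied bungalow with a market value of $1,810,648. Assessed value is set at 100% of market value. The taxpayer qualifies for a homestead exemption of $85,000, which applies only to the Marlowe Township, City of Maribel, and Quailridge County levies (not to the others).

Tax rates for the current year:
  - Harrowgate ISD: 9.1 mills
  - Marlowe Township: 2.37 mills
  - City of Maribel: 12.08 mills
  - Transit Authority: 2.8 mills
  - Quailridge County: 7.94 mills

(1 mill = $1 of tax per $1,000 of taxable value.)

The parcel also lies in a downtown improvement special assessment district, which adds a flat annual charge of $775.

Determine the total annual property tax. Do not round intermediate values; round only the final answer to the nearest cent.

Assessed value = $1,810,648 × 1 = $1,810,648
Harrowgate ISD: $1,810,648 × 0.0091 = $16,476.8968
Marlowe Township: ($1,810,648 − $85,000) × 0.00237 = $1,725,648 × 0.00237 = $4,089.78576
City of Maribel: ($1,810,648 − $85,000) × 0.01208 = $1,725,648 × 0.01208 = $20,845.82784
Transit Authority: $1,810,648 × 0.0028 = $5,069.8144
Quailridge County: ($1,810,648 − $85,000) × 0.00794 = $1,725,648 × 0.00794 = $13,701.64512
Levies subtotal = $60,183.96992
Total = $60,183.96992 + $775 = $60,958.96992

$60,958.97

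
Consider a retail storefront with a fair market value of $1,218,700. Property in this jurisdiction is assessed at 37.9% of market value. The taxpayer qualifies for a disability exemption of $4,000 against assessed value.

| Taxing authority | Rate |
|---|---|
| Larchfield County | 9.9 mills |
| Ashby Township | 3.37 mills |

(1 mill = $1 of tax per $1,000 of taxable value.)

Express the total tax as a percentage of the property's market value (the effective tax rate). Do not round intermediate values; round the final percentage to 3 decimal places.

0.499%

Assessed value = $1,218,700 × 0.379 = $461,887.3
Taxable value = $461,887.3 − $4,000 = $457,887.3
Larchfield County: $457,887.3 × 0.0099 = $4,533.08427
Ashby Township: $457,887.3 × 0.00337 = $1,543.080201
Total tax = $6,076.164471
Effective rate = $6,076.164471 ÷ $1,218,700 = 0.499% of market value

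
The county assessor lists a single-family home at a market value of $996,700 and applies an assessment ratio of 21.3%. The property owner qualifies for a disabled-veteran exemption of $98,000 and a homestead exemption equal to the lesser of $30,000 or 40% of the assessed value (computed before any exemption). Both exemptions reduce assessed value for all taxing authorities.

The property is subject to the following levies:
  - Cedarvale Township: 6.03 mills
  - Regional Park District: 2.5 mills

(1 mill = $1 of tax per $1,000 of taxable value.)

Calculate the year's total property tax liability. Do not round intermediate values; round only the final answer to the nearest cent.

Assessed value = $996,700 × 0.213 = $212,297.1
Homestead exemption = min($30,000, 40% × $212,297.1) = min($30,000, $84,918.84) = $30,000 (dollar cap binds)
Taxable value = $212,297.1 − $98,000 − $30,000 = $84,297.1
Cedarvale Township: $84,297.1 × 0.00603 = $508.311513
Regional Park District: $84,297.1 × 0.0025 = $210.74275
Total = $719.054263

$719.05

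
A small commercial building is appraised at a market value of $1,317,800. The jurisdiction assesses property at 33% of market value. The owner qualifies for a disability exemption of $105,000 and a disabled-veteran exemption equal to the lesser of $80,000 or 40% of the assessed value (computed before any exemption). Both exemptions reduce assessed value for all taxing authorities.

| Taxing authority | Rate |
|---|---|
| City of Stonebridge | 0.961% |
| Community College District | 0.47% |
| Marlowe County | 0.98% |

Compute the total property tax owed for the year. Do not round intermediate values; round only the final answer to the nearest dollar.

Assessed value = $1,317,800 × 0.33 = $434,874
Disabled-veteran exemption = min($80,000, 40% × $434,874) = min($80,000, $173,949.6) = $80,000 (dollar cap binds)
Taxable value = $434,874 − $105,000 − $80,000 = $249,874
City of Stonebridge: $249,874 × 0.00961 = $2,401.28914
Community College District: $249,874 × 0.0047 = $1,174.4078
Marlowe County: $249,874 × 0.0098 = $2,448.7652
Total = $6,024.46214

$6,024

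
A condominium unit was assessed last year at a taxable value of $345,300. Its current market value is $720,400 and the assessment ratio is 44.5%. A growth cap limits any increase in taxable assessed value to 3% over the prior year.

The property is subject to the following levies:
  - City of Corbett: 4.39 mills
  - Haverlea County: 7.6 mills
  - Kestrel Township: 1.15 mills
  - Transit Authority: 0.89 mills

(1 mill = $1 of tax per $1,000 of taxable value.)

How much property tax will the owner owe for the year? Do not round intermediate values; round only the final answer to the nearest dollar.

Uncapped assessed value = $720,400 × 0.445 = $320,578
Cap limit = $345,300 × 1.03 = $355,659
Taxable assessed value = min($320,578, $355,659) = $320,578 (cap does not bind)
City of Corbett: $320,578 × 0.00439 = $1,407.33742
Haverlea County: $320,578 × 0.0076 = $2,436.3928
Kestrel Township: $320,578 × 0.00115 = $368.6647
Transit Authority: $320,578 × 0.00089 = $285.31442
Total = $4,497.70934

$4,498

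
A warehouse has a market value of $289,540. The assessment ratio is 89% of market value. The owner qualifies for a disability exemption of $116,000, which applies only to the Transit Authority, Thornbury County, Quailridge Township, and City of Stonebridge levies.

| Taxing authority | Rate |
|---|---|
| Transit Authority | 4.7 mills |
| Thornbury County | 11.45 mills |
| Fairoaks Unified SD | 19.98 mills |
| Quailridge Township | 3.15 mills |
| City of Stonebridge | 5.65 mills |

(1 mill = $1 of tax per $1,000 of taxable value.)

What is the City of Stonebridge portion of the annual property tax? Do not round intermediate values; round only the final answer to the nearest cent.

Assessed value = $289,540 × 0.89 = $257,690.6
City of Stonebridge taxable value = $257,690.6 − $116,000 = $141,690.6
City of Stonebridge levy = $141,690.6 × 0.00565 = $800.55189

$800.55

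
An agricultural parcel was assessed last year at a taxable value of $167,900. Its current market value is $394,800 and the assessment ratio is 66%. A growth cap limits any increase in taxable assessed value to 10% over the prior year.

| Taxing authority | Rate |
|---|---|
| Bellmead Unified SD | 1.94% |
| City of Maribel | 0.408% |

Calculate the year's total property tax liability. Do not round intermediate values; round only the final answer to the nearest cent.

$4,336.52

Uncapped assessed value = $394,800 × 0.66 = $260,568
Cap limit = $167,900 × 1.1 = $184,690
Taxable assessed value = min($260,568, $184,690) = $184,690 (cap binds)
Bellmead Unified SD: $184,690 × 0.0194 = $3,582.986
City of Maribel: $184,690 × 0.00408 = $753.5352
Total = $4,336.5212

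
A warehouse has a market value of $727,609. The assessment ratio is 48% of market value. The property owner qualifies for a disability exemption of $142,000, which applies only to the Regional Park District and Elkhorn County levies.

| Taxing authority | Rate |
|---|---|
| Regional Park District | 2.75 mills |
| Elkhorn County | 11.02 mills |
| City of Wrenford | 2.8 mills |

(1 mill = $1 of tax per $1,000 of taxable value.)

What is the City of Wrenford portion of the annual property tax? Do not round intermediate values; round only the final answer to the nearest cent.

Assessed value = $727,609 × 0.48 = $349,252.32
City of Wrenford taxable value = $349,252.32 (exemption does not apply)
City of Wrenford levy = $349,252.32 × 0.0028 = $977.906496

$977.91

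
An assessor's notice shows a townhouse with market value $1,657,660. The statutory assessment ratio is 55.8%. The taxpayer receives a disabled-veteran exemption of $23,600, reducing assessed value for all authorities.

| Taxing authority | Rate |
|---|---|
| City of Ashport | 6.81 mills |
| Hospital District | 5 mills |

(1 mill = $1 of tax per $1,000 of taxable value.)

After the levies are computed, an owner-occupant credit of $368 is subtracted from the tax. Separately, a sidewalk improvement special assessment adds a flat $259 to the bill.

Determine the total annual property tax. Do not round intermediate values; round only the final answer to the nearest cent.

Assessed value = $1,657,660 × 0.558 = $924,974.28
Taxable value = $924,974.28 − $23,600 = $901,374.28
City of Ashport: $901,374.28 × 0.00681 = $6,138.3588468
Hospital District: $901,374.28 × 0.005 = $4,506.8714
Levies subtotal = $10,645.2302468
After credit = $10,645.2302468 − $368 = $10,277.2302468
Total = $10,277.2302468 + $259 = $10,536.2302468

$10,536.23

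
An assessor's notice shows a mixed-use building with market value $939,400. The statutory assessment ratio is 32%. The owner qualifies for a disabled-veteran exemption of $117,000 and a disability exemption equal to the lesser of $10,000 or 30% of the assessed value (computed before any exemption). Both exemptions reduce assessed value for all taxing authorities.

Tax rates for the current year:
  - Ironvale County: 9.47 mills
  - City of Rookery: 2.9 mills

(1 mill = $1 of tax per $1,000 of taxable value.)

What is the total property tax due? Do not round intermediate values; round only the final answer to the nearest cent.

Assessed value = $939,400 × 0.32 = $300,608
Disability exemption = min($10,000, 30% × $300,608) = min($10,000, $90,182.4) = $10,000 (dollar cap binds)
Taxable value = $300,608 − $117,000 − $10,000 = $173,608
Ironvale County: $173,608 × 0.00947 = $1,644.06776
City of Rookery: $173,608 × 0.0029 = $503.4632
Total = $2,147.53096

$2,147.53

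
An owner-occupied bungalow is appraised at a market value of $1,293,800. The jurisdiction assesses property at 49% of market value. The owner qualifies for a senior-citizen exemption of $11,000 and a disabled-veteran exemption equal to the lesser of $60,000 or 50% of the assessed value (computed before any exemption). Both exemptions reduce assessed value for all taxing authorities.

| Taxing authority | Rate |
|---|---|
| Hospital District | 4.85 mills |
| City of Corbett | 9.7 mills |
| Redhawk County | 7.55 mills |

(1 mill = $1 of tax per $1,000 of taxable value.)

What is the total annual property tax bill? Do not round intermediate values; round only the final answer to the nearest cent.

Assessed value = $1,293,800 × 0.49 = $633,962
Disabled-veteran exemption = min($60,000, 50% × $633,962) = min($60,000, $316,981) = $60,000 (dollar cap binds)
Taxable value = $633,962 − $11,000 − $60,000 = $562,962
Hospital District: $562,962 × 0.00485 = $2,730.3657
City of Corbett: $562,962 × 0.0097 = $5,460.7314
Redhawk County: $562,962 × 0.00755 = $4,250.3631
Total = $12,441.4602

$12,441.46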